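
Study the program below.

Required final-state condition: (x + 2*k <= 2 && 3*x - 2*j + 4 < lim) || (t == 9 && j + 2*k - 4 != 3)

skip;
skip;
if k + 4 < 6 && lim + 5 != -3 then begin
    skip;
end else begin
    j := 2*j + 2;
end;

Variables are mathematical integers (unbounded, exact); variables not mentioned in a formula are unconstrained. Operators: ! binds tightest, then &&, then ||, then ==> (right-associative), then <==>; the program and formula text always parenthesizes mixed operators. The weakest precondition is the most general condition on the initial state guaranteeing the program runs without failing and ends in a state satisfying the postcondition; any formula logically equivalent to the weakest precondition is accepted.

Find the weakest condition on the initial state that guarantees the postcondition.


Working backward. After the program, the postcondition (x + 2*k <= 2 && 3*x - 2*j + 4 < lim) || (t == 9 && j + 2*k - 4 != 3) must hold; in canonical form it is (2*k + x <= 2 && 3*x < 2*j + lim - 4) || (t == 9 && j + 2*k != 7).
Then branch requires (2*k + x <= 2 && 3*x < 2*j + lim - 4) || (t == 9 && j + 2*k != 7); else branch requires (2*k + x <= 2 && 3*x < 4*j + lim) || (t == 9 && 2*j + 2*k != 5).
Before the if: ((k < 2 && lim != -8) ==> ((2*k + x <= 2 && 3*x < 2*j + lim - 4) || (t == 9 && j + 2*k != 7))) && ((!(k < 2 && lim != -8)) ==> ((2*k + x <= 2 && 3*x < 4*j + lim) || (t == 9 && 2*j + 2*k != 5)))
Before skip: ((k < 2 && lim != -8) ==> ((2*k + x <= 2 && 3*x < 2*j + lim - 4) || (t == 9 && j + 2*k != 7))) && ((!(k < 2 && lim != -8)) ==> ((2*k + x <= 2 && 3*x < 4*j + lim) || (t == 9 && 2*j + 2*k != 5)))
Before skip: ((k < 2 && lim != -8) ==> ((2*k + x <= 2 && 3*x < 2*j + lim - 4) || (t == 9 && j + 2*k != 7))) && ((!(k < 2 && lim != -8)) ==> ((2*k + x <= 2 && 3*x < 4*j + lim) || (t == 9 && 2*j + 2*k != 5)))
Answer: WP = ((k < 2 && lim != -8) ==> ((2*k + x <= 2 && 3*x < 2*j + lim - 4) || (t == 9 && j + 2*k != 7))) && ((!(k < 2 && lim != -8)) ==> ((2*k + x <= 2 && 3*x < 4*j + lim) || (t == 9 && 2*j + 2*k != 5)))


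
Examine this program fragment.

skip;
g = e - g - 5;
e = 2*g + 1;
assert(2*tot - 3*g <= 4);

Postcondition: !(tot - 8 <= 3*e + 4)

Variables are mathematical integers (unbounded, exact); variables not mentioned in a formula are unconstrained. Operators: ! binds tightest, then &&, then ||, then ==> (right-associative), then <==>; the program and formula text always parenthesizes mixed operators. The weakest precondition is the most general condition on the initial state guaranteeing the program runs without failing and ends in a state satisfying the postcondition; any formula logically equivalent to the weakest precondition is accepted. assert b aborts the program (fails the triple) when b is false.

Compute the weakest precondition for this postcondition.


Working backward. After the program, the postcondition !(tot - 8 <= 3*e + 4) must hold; in canonical form it is !(tot <= 3*e + 12).
Before assert 2*tot - 3*g <= 4: 2*tot <= 3*g + 4 && (!(tot <= 3*e + 12))
Before e := 2*g + 1: 2*tot <= 3*g + 4 && (!(tot <= 6*g + 15))
Before g := e - g - 5: 3*g + 2*tot <= 3*e - 11 && (!(6*g + tot <= 6*e - 15))
Before skip: 3*g + 2*tot <= 3*e - 11 && (!(6*g + tot <= 6*e - 15))
Answer: WP = 3*g + 2*tot <= 3*e - 11 && (!(6*g + tot <= 6*e - 15))


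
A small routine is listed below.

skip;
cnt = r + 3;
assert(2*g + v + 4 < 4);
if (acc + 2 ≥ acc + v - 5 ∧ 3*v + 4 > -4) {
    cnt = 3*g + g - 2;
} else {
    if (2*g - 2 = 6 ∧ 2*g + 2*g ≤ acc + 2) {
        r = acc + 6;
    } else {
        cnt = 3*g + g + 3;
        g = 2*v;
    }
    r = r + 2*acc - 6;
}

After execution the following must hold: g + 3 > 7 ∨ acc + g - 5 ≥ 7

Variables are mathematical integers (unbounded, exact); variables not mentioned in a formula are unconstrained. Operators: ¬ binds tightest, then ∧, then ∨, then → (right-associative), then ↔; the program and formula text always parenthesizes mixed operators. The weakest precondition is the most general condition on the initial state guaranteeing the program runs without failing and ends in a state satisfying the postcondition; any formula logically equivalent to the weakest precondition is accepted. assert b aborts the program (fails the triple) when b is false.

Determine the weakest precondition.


Working backward. After the program, the postcondition g + 3 > 7 ∨ acc + g - 5 ≥ 7 must hold; in canonical form it is g > 4 ∨ acc + g ≥ 12.
Then branch requires g > 4 ∨ acc + g ≥ 12; else branch requires ((2*g = 8 ∧ 4*g ≤ acc + 2) → (g > 4 ∨ acc + g ≥ 12)) ∧ ((¬(2*g = 8 ∧ 4*g ≤ acc + 2)) → (2*v > 4 ∨ acc + 2*v ≥ 12)).
Before the if: ((v ≤ 7 ∧ 3*v > -8) → (g > 4 ∨ acc + g ≥ 12)) ∧ ((¬(v ≤ 7 ∧ 3*v > -8)) → (((2*g = 8 ∧ 4*g ≤ acc + 2) → (g > 4 ∨ acc + g ≥ 12)) ∧ ((¬(2*g = 8 ∧ 4*g ≤ acc + 2)) → (2*v > 4 ∨ acc + 2*v ≥ 12))))
Before assert 2*g + v + 4 < 4: 2*g + v < 0 ∧ ((v ≤ 7 ∧ 3*v > -8) → (g > 4 ∨ acc + g ≥ 12)) ∧ ((¬(v ≤ 7 ∧ 3*v > -8)) → (((2*g = 8 ∧ 4*g ≤ acc + 2) → (g > 4 ∨ acc + g ≥ 12)) ∧ ((¬(2*g = 8 ∧ 4*g ≤ acc + 2)) → (2*v > 4 ∨ acc + 2*v ≥ 12))))
Before cnt := r + 3: 2*g + v < 0 ∧ ((v ≤ 7 ∧ 3*v > -8) → (g > 4 ∨ acc + g ≥ 12)) ∧ ((¬(v ≤ 7 ∧ 3*v > -8)) → (((2*g = 8 ∧ 4*g ≤ acc + 2) → (g > 4 ∨ acc + g ≥ 12)) ∧ ((¬(2*g = 8 ∧ 4*g ≤ acc + 2)) → (2*v > 4 ∨ acc + 2*v ≥ 12))))
Before skip: 2*g + v < 0 ∧ ((v ≤ 7 ∧ 3*v > -8) → (g > 4 ∨ acc + g ≥ 12)) ∧ ((¬(v ≤ 7 ∧ 3*v > -8)) → (((2*g = 8 ∧ 4*g ≤ acc + 2) → (g > 4 ∨ acc + g ≥ 12)) ∧ ((¬(2*g = 8 ∧ 4*g ≤ acc + 2)) → (2*v > 4 ∨ acc + 2*v ≥ 12))))
Answer: WP = 2*g + v < 0 ∧ ((v ≤ 7 ∧ 3*v > -8) → (g > 4 ∨ acc + g ≥ 12)) ∧ ((¬(v ≤ 7 ∧ 3*v > -8)) → (((2*g = 8 ∧ 4*g ≤ acc + 2) → (g > 4 ∨ acc + g ≥ 12)) ∧ ((¬(2*g = 8 ∧ 4*g ≤ acc + 2)) → (2*v > 4 ∨ acc + 2*v ≥ 12))))


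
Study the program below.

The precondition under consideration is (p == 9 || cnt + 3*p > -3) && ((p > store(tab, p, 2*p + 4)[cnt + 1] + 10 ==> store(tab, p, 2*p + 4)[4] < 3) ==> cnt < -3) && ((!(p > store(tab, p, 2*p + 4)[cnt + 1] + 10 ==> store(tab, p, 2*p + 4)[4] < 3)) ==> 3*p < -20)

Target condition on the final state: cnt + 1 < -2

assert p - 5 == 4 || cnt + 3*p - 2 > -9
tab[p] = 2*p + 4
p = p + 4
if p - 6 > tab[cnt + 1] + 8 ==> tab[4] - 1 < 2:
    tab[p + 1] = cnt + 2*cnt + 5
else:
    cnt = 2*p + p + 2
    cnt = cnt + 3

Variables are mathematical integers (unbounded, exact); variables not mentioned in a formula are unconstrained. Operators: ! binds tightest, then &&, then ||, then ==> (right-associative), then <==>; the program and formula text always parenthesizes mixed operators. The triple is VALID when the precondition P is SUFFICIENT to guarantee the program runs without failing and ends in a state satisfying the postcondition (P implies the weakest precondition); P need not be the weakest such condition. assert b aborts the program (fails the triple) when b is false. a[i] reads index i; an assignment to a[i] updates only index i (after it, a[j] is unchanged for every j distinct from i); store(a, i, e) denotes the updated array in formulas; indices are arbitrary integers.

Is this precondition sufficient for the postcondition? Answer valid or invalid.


Working backward. After the program, the postcondition cnt + 1 < -2 must hold; in canonical form it is cnt < -3.
Then branch requires cnt < -3; else branch requires 3*p < -8.
Before the if: ((p > tab[cnt + 1] + 14 ==> tab[4] < 3) ==> cnt < -3) && ((!(p > tab[cnt + 1] + 14 ==> tab[4] < 3)) ==> 3*p < -8)
Before p := p + 4: ((p > tab[cnt + 1] + 10 ==> tab[4] < 3) ==> cnt < -3) && ((!(p > tab[cnt + 1] + 10 ==> tab[4] < 3)) ==> 3*p < -20)
Before tab[p] := 2*p + 4: ((p > store(tab, p, 2*p + 4)[cnt + 1] + 10 ==> store(tab, p, 2*p + 4)[4] < 3) ==> cnt < -3) && ((!(p > store(tab, p, 2*p + 4)[cnt + 1] + 10 ==> store(tab, p, 2*p + 4)[4] < 3)) ==> 3*p < -20)
Before assert p - 5 == 4 || cnt + 3*p - 2 > -9: (p == 9 || cnt + 3*p > -7) && ((p > store(tab, p, 2*p + 4)[cnt + 1] + 10 ==> store(tab, p, 2*p + 4)[4] < 3) ==> cnt < -3) && ((!(p > store(tab, p, 2*p + 4)[cnt + 1] + 10 ==> store(tab, p, 2*p + 4)[4] < 3)) ==> 3*p < -20)
The weakest precondition is (p == 9 || cnt + 3*p > -7) && ((p > store(tab, p, 2*p + 4)[cnt + 1] + 10 ==> store(tab, p, 2*p + 4)[4] < 3) ==> cnt < -3) && ((!(p > store(tab, p, 2*p + 4)[cnt + 1] + 10 ==> store(tab, p, 2*p + 4)[4] < 3)) ==> 3*p < -20).
Check whether (p == 9 || cnt + 3*p > -3) && ((p > store(tab, p, 2*p + 4)[cnt + 1] + 10 ==> store(tab, p, 2*p + 4)[4] < 3) ==> cnt < -3) && ((!(p > store(tab, p, 2*p + 4)[cnt + 1] + 10 ==> store(tab, p, 2*p + 4)[4] < 3)) ==> 3*p < -20) implies it.
Every state satisfying the precondition satisfies the weakest precondition: the implication holds.
Answer: valid


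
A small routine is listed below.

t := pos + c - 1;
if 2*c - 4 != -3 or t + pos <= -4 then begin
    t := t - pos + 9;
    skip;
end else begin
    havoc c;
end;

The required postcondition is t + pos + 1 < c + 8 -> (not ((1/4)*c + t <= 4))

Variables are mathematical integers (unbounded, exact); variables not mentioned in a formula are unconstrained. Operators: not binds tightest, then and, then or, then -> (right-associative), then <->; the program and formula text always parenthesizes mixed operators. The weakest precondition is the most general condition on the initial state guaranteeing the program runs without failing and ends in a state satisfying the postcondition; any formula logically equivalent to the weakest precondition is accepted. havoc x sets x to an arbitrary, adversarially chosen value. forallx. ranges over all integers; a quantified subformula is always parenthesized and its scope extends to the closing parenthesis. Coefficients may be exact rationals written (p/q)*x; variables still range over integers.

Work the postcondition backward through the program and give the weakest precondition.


Working backward. After the program, the postcondition t + pos + 1 < c + 8 -> (not ((1/4)*c + t <= 4)) must hold; in canonical form it is pos + t < c + 7 -> (not ((1/4)*c + t <= 4)).
Then branch requires t < c - 2 -> (not ((1/4)*c + t <= pos - 5)); else branch requires forall c_1. (pos + t < c_1 + 7 -> (not ((1/4)*c_1 + t <= 4))).
Before the if: ((2*c != 1 or pos + t <= -4) -> (t < c - 2 -> (not ((1/4)*c + t <= pos - 5)))) and ((not (2*c != 1 or pos + t <= -4)) -> (forall c_1. (pos + t < c_1 + 7 -> (not ((1/4)*c_1 + t <= 4)))))
Before t := pos + c - 1: ((2*c != 1 or c + 2*pos <= -3) -> (pos < -1 -> (not ((5/4)*c <= -4)))) and ((not (2*c != 1 or c + 2*pos <= -3)) -> (forall c_1. (c + 2*pos < c_1 + 8 -> (not (c + (1/4)*c_1 + pos <= 5)))))
Answer: WP = ((2*c != 1 or c + 2*pos <= -3) -> (pos < -1 -> (not ((5/4)*c <= -4)))) and ((not (2*c != 1 or c + 2*pos <= -3)) -> (forall c_1. (c + 2*pos < c_1 + 8 -> (not (c + (1/4)*c_1 + pos <= 5)))))


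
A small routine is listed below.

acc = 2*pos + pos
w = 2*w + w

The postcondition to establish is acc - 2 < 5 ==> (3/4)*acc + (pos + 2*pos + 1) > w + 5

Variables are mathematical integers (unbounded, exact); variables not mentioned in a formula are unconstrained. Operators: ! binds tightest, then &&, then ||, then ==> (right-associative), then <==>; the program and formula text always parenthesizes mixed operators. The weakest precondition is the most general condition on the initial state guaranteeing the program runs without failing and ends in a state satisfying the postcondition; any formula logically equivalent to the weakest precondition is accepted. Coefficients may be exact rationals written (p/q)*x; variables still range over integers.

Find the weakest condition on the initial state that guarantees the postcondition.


Working backward. After the program, the postcondition acc - 2 < 5 ==> (3/4)*acc + (pos + 2*pos + 1) > w + 5 must hold; in canonical form it is acc < 7 ==> (3/4)*acc + 3*pos > w + 4.
Before w := 2*w + w: acc < 7 ==> (3/4)*acc + 3*pos > 3*w + 4
Before acc := 2*pos + pos: 3*pos < 7 ==> (21/4)*pos > 3*w + 4
Answer: WP = 3*pos < 7 ==> (21/4)*pos > 3*w + 4


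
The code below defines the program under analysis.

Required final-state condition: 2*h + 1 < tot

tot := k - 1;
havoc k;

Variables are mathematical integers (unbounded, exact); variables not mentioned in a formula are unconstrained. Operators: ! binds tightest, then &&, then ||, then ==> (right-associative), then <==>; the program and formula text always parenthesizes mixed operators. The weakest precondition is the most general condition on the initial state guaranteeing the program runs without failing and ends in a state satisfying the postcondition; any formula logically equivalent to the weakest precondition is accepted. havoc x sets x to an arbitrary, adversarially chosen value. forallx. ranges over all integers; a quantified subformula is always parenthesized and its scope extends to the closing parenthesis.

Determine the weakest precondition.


Working backward. After the program, the postcondition 2*h + 1 < tot must hold; in canonical form it is 2*h < tot - 1.
Before havoc k: 2*h < tot - 1
Before tot := k - 1: 2*h < k - 2
Answer: WP = 2*h < k - 2


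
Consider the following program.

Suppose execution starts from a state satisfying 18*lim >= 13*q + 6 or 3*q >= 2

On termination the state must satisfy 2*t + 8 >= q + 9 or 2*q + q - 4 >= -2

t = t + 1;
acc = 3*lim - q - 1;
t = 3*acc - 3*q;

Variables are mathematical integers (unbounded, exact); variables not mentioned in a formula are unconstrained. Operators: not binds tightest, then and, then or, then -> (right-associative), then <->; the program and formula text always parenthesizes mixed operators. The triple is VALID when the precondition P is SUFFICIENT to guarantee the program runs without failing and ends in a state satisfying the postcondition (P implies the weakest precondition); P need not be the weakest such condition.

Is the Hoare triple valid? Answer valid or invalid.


Working backward. After the program, the postcondition 2*t + 8 >= q + 9 or 2*q + q - 4 >= -2 must hold; in canonical form it is 2*t >= q + 1 or 3*q >= 2.
Before t := 3*acc - 3*q: 6*acc >= 7*q + 1 or 3*q >= 2
Before acc := 3*lim - q - 1: 18*lim >= 13*q + 7 or 3*q >= 2
Before t := t + 1: 18*lim >= 13*q + 7 or 3*q >= 2
The weakest precondition is 18*lim >= 13*q + 7 or 3*q >= 2.
Check whether 18*lim >= 13*q + 6 or 3*q >= 2 implies it.
Countermodel: at the initial state lim = -4, q = -6, the precondition holds but the weakest precondition fails.
Answer: invalid


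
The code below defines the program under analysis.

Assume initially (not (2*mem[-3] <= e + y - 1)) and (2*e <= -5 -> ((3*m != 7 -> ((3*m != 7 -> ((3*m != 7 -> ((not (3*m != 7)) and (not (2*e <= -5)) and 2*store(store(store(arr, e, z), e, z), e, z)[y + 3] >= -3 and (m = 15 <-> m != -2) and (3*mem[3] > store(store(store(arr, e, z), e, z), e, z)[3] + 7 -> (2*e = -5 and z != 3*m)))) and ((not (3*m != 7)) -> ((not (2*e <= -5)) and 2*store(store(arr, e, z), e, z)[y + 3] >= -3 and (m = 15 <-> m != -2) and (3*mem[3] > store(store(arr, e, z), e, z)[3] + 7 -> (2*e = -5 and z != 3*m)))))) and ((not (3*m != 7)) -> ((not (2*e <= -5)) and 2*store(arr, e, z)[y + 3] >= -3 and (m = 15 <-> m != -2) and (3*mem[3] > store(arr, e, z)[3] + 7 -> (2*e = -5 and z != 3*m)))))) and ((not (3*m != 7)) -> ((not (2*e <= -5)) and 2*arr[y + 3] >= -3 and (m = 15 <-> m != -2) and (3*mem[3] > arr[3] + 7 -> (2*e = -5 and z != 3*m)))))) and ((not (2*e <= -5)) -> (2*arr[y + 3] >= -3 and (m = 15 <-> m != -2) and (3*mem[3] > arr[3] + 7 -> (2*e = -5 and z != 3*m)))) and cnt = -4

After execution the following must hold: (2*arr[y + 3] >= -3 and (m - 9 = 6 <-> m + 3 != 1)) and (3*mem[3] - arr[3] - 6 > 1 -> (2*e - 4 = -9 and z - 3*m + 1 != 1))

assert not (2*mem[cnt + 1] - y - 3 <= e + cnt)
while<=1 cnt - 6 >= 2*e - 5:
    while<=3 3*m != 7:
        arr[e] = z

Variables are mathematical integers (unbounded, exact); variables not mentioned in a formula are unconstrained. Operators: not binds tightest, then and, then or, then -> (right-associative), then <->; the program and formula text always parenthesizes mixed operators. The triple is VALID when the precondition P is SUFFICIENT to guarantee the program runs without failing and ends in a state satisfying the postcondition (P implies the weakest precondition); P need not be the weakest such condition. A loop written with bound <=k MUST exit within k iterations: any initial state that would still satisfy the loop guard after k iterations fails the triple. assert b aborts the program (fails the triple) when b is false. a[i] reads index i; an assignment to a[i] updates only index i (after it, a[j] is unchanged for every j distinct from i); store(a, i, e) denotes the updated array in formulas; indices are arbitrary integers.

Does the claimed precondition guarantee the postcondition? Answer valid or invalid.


Working backward. After the program, the postcondition (2*arr[y + 3] >= -3 and (m - 9 = 6 <-> m + 3 != 1)) and (3*mem[3] - arr[3] - 6 > 1 -> (2*e - 4 = -9 and z - 3*m + 1 != 1)) must hold; in canonical form it is 2*arr[y + 3] >= -3 and (m = 15 <-> m != -2) and (3*mem[3] > arr[3] + 7 -> (2*e = -5 and z != 3*m)).
Before the loop (bound <=1), unroll the exhaustion recursion (WP_0 = exit-now case; WP_j = one more guarded iteration, up to j = 1):
  WP_0: (not (cnt >= 2*e + 1)) and 2*arr[y + 3] >= -3 and (m = 15 <-> m != -2) and (3*mem[3] > arr[3] + 7 -> (2*e = -5 and z != 3*m))
  WP_1: (cnt >= 2*e + 1 -> ((3*m != 7 -> ((3*m != 7 -> ((3*m != 7 -> ((not (3*m != 7)) and (not (cnt >= 2*e + 1)) and 2*store(store(store(arr, e, z), e, z), e, z)[y + 3] >= -3 and (m = 15 <-> m != -2) and (3*mem[3] > store(store(store(arr, e, z), e, z), e, z)[3] + 7 -> (2*e = -5 and z != 3*m)))) and ((not (3*m != 7)) -> ((not (cnt >= 2*e + 1)) and 2*store(store(arr, e, z), e, z)[y + 3] >= -3 and (m = 15 <-> m != -2) and (3*mem[3] > store(store(arr, e, z), e, z)[3] + 7 -> (2*e = -5 and z != 3*m)))))) and ((not (3*m != 7)) -> ((not (cnt >= 2*e + 1)) and 2*store(arr, e, z)[y + 3] >= -3 and (m = 15 <-> m != -2) and (3*mem[3] > store(arr, e, z)[3] + 7 -> (2*e = -5 and z != 3*m)))))) and ((not (3*m != 7)) -> ((not (cnt >= 2*e + 1)) and 2*arr[y + 3] >= -3 and (m = 15 <-> m != -2) and (3*mem[3] > arr[3] + 7 -> (2*e = -5 and z != 3*m)))))) and ((not (cnt >= 2*e + 1)) -> (2*arr[y + 3] >= -3 and (m = 15 <-> m != -2) and (3*mem[3] > arr[3] + 7 -> (2*e = -5 and z != 3*m))))
So before the loop: (cnt >= 2*e + 1 -> ((3*m != 7 -> ((3*m != 7 -> ((3*m != 7 -> ((not (3*m != 7)) and (not (cnt >= 2*e + 1)) and 2*store(store(store(arr, e, z), e, z), e, z)[y + 3] >= -3 and (m = 15 <-> m != -2) and (3*mem[3] > store(store(store(arr, e, z), e, z), e, z)[3] + 7 -> (2*e = -5 and z != 3*m)))) and ((not (3*m != 7)) -> ((not (cnt >= 2*e + 1)) and 2*store(store(arr, e, z), e, z)[y + 3] >= -3 and (m = 15 <-> m != -2) and (3*mem[3] > store(store(arr, e, z), e, z)[3] + 7 -> (2*e = -5 and z != 3*m)))))) and ((not (3*m != 7)) -> ((not (cnt >= 2*e + 1)) and 2*store(arr, e, z)[y + 3] >= -3 and (m = 15 <-> m != -2) and (3*mem[3] > store(arr, e, z)[3] + 7 -> (2*e = -5 and z != 3*m)))))) and ((not (3*m != 7)) -> ((not (cnt >= 2*e + 1)) and 2*arr[y + 3] >= -3 and (m = 15 <-> m != -2) and (3*mem[3] > arr[3] + 7 -> (2*e = -5 and z != 3*m)))))) and ((not (cnt >= 2*e + 1)) -> (2*arr[y + 3] >= -3 and (m = 15 <-> m != -2) and (3*mem[3] > arr[3] + 7 -> (2*e = -5 and z != 3*m))))
Before assert not (2*mem[cnt + 1] - y - 3 <= e + cnt): (not (2*mem[cnt + 1] <= cnt + e + y + 3)) and (cnt >= 2*e + 1 -> ((3*m != 7 -> ((3*m != 7 -> ((3*m != 7 -> ((not (3*m != 7)) and (not (cnt >= 2*e + 1)) and 2*store(store(store(arr, e, z), e, z), e, z)[y + 3] >= -3 and (m = 15 <-> m != -2) and (3*mem[3] > store(store(store(arr, e, z), e, z), e, z)[3] + 7 -> (2*e = -5 and z != 3*m)))) and ((not (3*m != 7)) -> ((not (cnt >= 2*e + 1)) and 2*store(store(arr, e, z), e, z)[y + 3] >= -3 and (m = 15 <-> m != -2) and (3*mem[3] > store(store(arr, e, z), e, z)[3] + 7 -> (2*e = -5 and z != 3*m)))))) and ((not (3*m != 7)) -> ((not (cnt >= 2*e + 1)) and 2*store(arr, e, z)[y + 3] >= -3 and (m = 15 <-> m != -2) and (3*mem[3] > store(arr, e, z)[3] + 7 -> (2*e = -5 and z != 3*m)))))) and ((not (3*m != 7)) -> ((not (cnt >= 2*e + 1)) and 2*arr[y + 3] >= -3 and (m = 15 <-> m != -2) and (3*mem[3] > arr[3] + 7 -> (2*e = -5 and z != 3*m)))))) and ((not (cnt >= 2*e + 1)) -> (2*arr[y + 3] >= -3 and (m = 15 <-> m != -2) and (3*mem[3] > arr[3] + 7 -> (2*e = -5 and z != 3*m))))
The weakest precondition is (not (2*mem[cnt + 1] <= cnt + e + y + 3)) and (cnt >= 2*e + 1 -> ((3*m != 7 -> ((3*m != 7 -> ((3*m != 7 -> ((not (3*m != 7)) and (not (cnt >= 2*e + 1)) and 2*store(store(store(arr, e, z), e, z), e, z)[y + 3] >= -3 and (m = 15 <-> m != -2) and (3*mem[3] > store(store(store(arr, e, z), e, z), e, z)[3] + 7 -> (2*e = -5 and z != 3*m)))) and ((not (3*m != 7)) -> ((not (cnt >= 2*e + 1)) and 2*store(store(arr, e, z), e, z)[y + 3] >= -3 and (m = 15 <-> m != -2) and (3*mem[3] > store(store(arr, e, z), e, z)[3] + 7 -> (2*e = -5 and z != 3*m)))))) and ((not (3*m != 7)) -> ((not (cnt >= 2*e + 1)) and 2*store(arr, e, z)[y + 3] >= -3 and (m = 15 <-> m != -2) and (3*mem[3] > store(arr, e, z)[3] + 7 -> (2*e = -5 and z != 3*m)))))) and ((not (3*m != 7)) -> ((not (cnt >= 2*e + 1)) and 2*arr[y + 3] >= -3 and (m = 15 <-> m != -2) and (3*mem[3] > arr[3] + 7 -> (2*e = -5 and z != 3*m)))))) and ((not (cnt >= 2*e + 1)) -> (2*arr[y + 3] >= -3 and (m = 15 <-> m != -2) and (3*mem[3] > arr[3] + 7 -> (2*e = -5 and z != 3*m)))).
Check whether (not (2*mem[-3] <= e + y - 1)) and (2*e <= -5 -> ((3*m != 7 -> ((3*m != 7 -> ((3*m != 7 -> ((not (3*m != 7)) and (not (2*e <= -5)) and 2*store(store(store(arr, e, z), e, z), e, z)[y + 3] >= -3 and (m = 15 <-> m != -2) and (3*mem[3] > store(store(store(arr, e, z), e, z), e, z)[3] + 7 -> (2*e = -5 and z != 3*m)))) and ((not (3*m != 7)) -> ((not (2*e <= -5)) and 2*store(store(arr, e, z), e, z)[y + 3] >= -3 and (m = 15 <-> m != -2) and (3*mem[3] > store(store(arr, e, z), e, z)[3] + 7 -> (2*e = -5 and z != 3*m)))))) and ((not (3*m != 7)) -> ((not (2*e <= -5)) and 2*store(arr, e, z)[y + 3] >= -3 and (m = 15 <-> m != -2) and (3*mem[3] > store(arr, e, z)[3] + 7 -> (2*e = -5 and z != 3*m)))))) and ((not (3*m != 7)) -> ((not (2*e <= -5)) and 2*arr[y + 3] >= -3 and (m = 15 <-> m != -2) and (3*mem[3] > arr[3] + 7 -> (2*e = -5 and z != 3*m)))))) and ((not (2*e <= -5)) -> (2*arr[y + 3] >= -3 and (m = 15 <-> m != -2) and (3*mem[3] > arr[3] + 7 -> (2*e = -5 and z != 3*m)))) and cnt = -4 implies it.
Every state satisfying the precondition satisfies the weakest precondition: the implication holds.
Answer: valid


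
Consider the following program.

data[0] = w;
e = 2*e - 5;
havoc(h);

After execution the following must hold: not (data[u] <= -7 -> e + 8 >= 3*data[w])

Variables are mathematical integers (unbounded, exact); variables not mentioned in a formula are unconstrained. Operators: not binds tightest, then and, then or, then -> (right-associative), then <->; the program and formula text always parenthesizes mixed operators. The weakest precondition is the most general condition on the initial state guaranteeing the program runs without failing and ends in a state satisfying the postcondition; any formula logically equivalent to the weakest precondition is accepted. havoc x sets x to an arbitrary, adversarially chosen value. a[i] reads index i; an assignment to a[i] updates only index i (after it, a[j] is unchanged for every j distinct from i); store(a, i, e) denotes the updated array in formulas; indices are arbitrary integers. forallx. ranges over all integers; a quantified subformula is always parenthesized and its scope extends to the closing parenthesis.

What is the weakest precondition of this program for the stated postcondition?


Working backward. After the program, the postcondition not (data[u] <= -7 -> e + 8 >= 3*data[w]) must hold; in canonical form it is not (data[u] <= -7 -> e >= 3*data[w] - 8).
Before havoc h: not (data[u] <= -7 -> e >= 3*data[w] - 8)
Before e := 2*e - 5: not (data[u] <= -7 -> 2*e >= 3*data[w] - 3)
Before data[0] := w: not (store(data, 0, w)[u] <= -7 -> 2*e >= 3*store(data, 0, w)[w] - 3)
Answer: WP = not (store(data, 0, w)[u] <= -7 -> 2*e >= 3*store(data, 0, w)[w] - 3)


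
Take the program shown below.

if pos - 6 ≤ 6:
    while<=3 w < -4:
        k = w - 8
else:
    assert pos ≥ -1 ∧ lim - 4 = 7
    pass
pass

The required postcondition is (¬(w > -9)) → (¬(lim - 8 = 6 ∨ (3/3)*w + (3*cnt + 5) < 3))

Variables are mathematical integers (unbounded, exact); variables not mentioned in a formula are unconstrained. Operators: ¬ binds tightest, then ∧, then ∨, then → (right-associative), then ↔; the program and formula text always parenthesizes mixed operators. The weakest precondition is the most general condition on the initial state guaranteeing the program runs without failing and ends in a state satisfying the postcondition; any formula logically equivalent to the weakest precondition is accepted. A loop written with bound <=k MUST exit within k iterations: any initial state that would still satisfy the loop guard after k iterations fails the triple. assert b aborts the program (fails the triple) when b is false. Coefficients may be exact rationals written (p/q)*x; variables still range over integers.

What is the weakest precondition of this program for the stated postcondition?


Working backward. After the program, the postcondition (¬(w > -9)) → (¬(lim - 8 = 6 ∨ (3/3)*w + (3*cnt + 5) < 3)) must hold; in canonical form it is (¬(w > -9)) → (¬(lim = 14 ∨ 3*cnt + w < -2)).
Before skip: (¬(w > -9)) → (¬(lim = 14 ∨ 3*cnt + w < -2))
Then branch requires (w < -4 → ((w < -4 → ((w < -4 → ((¬(w < -4)) ∧ ((¬(w > -9)) → (¬(lim = 14 ∨ 3*cnt + w < -2))))) ∧ ((¬(w < -4)) → ((¬(w > -9)) → (¬(lim = 14 ∨ 3*cnt + w < -2)))))) ∧ ((¬(w < -4)) → ((¬(w > -9)) → (¬(lim = 14 ∨ 3*cnt + w < -2)))))) ∧ ((¬(w < -4)) → ((¬(w > -9)) → (¬(lim = 14 ∨ 3*cnt + w < -2)))); else branch requires pos ≥ -1 ∧ lim = 11 ∧ ((¬(w > -9)) → (¬(lim = 14 ∨ 3*cnt + w < -2))).
Before the if: (pos ≤ 12 → ((w < -4 → ((w < -4 → ((w < -4 → ((¬(w < -4)) ∧ ((¬(w > -9)) → (¬(lim = 14 ∨ 3*cnt + w < -2))))) ∧ ((¬(w < -4)) → ((¬(w > -9)) → (¬(lim = 14 ∨ 3*cnt + w < -2)))))) ∧ ((¬(w < -4)) → ((¬(w > -9)) → (¬(lim = 14 ∨ 3*cnt + w < -2)))))) ∧ ((¬(w < -4)) → ((¬(w > -9)) → (¬(lim = 14 ∨ 3*cnt + w < -2)))))) ∧ ((¬(pos ≤ 12)) → (pos ≥ -1 ∧ lim = 11 ∧ ((¬(w > -9)) → (¬(lim = 14 ∨ 3*cnt + w < -2)))))
Answer: WP = (pos ≤ 12 → ((w < -4 → ((w < -4 → ((w < -4 → ((¬(w < -4)) ∧ ((¬(w > -9)) → (¬(lim = 14 ∨ 3*cnt + w < -2))))) ∧ ((¬(w < -4)) → ((¬(w > -9)) → (¬(lim = 14 ∨ 3*cnt + w < -2)))))) ∧ ((¬(w < -4)) → ((¬(w > -9)) → (¬(lim = 14 ∨ 3*cnt + w < -2)))))) ∧ ((¬(w < -4)) → ((¬(w > -9)) → (¬(lim = 14 ∨ 3*cnt + w < -2)))))) ∧ ((¬(pos ≤ 12)) → (pos ≥ -1 ∧ lim = 11 ∧ ((¬(w > -9)) → (¬(lim = 14 ∨ 3*cnt + w < -2)))))


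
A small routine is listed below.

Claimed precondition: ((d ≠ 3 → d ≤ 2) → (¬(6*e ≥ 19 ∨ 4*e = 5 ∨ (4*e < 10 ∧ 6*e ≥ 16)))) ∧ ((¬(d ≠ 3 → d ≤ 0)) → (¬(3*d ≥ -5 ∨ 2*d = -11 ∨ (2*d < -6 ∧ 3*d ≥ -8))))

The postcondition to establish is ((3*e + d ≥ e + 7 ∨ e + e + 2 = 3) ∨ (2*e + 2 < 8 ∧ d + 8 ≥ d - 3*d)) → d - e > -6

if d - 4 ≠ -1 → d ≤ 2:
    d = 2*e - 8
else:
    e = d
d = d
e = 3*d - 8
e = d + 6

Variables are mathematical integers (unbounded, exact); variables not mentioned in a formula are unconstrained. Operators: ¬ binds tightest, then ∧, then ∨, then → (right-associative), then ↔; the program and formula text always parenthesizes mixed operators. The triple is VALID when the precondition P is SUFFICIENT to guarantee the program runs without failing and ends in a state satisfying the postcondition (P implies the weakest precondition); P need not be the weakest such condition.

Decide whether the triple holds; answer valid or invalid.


Working backward. After the program, the postcondition ((3*e + d ≥ e + 7 ∨ e + e + 2 = 3) ∨ (2*e + 2 < 8 ∧ d + 8 ≥ d - 3*d)) → d - e > -6 must hold; in canonical form it is (d + 2*e ≥ 7 ∨ 2*e = 1 ∨ (2*e < 6 ∧ 3*d ≥ -8)) → d > e - 6.
Before e := d + 6: ¬(3*d ≥ -5 ∨ 2*d = -11 ∨ (2*d < -6 ∧ 3*d ≥ -8))
Before e := 3*d - 8: ¬(3*d ≥ -5 ∨ 2*d = -11 ∨ (2*d < -6 ∧ 3*d ≥ -8))
Before d := d: ¬(3*d ≥ -5 ∨ 2*d = -11 ∨ (2*d < -6 ∧ 3*d ≥ -8))
Then branch requires ¬(6*e ≥ 19 ∨ 4*e = 5 ∨ (4*e < 10 ∧ 6*e ≥ 16)); else branch requires ¬(3*d ≥ -5 ∨ 2*d = -11 ∨ (2*d < -6 ∧ 3*d ≥ -8)).
Before the if: ((d ≠ 3 → d ≤ 2) → (¬(6*e ≥ 19 ∨ 4*e = 5 ∨ (4*e < 10 ∧ 6*e ≥ 16)))) ∧ ((¬(d ≠ 3 → d ≤ 2)) → (¬(3*d ≥ -5 ∨ 2*d = -11 ∨ (2*d < -6 ∧ 3*d ≥ -8))))
The weakest precondition is ((d ≠ 3 → d ≤ 2) → (¬(6*e ≥ 19 ∨ 4*e = 5 ∨ (4*e < 10 ∧ 6*e ≥ 16)))) ∧ ((¬(d ≠ 3 → d ≤ 2)) → (¬(3*d ≥ -5 ∨ 2*d = -11 ∨ (2*d < -6 ∧ 3*d ≥ -8)))).
Check whether ((d ≠ 3 → d ≤ 2) → (¬(6*e ≥ 19 ∨ 4*e = 5 ∨ (4*e < 10 ∧ 6*e ≥ 16)))) ∧ ((¬(d ≠ 3 → d ≤ 0)) → (¬(3*d ≥ -5 ∨ 2*d = -11 ∨ (2*d < -6 ∧ 3*d ≥ -8)))) implies it.
Every state satisfying the precondition satisfies the weakest precondition: the implication holds.
Answer: valid


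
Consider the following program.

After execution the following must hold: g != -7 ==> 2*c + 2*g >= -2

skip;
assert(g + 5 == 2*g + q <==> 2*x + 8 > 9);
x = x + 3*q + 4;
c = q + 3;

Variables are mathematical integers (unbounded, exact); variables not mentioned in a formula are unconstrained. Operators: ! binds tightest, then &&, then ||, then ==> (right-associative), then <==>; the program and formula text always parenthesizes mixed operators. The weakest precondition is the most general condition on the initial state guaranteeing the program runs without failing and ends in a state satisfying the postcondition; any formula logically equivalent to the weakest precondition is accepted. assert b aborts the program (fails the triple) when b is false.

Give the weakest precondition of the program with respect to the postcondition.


Working backward. After the program, g != -7 ==> 2*c + 2*g >= -2 must hold.
Before c := q + 3: g != -7 ==> 2*g + 2*q >= -8
Before x := x + 3*q + 4: g != -7 ==> 2*g + 2*q >= -8
Before assert g + 5 == 2*g + q <==> 2*x + 8 > 9: (g + q == 5 <==> 2*x > 1) && (g != -7 ==> 2*g + 2*q >= -8)
Before skip: (g + q == 5 <==> 2*x > 1) && (g != -7 ==> 2*g + 2*q >= -8)
Answer: WP = (g + q == 5 <==> 2*x > 1) && (g != -7 ==> 2*g + 2*q >= -8)


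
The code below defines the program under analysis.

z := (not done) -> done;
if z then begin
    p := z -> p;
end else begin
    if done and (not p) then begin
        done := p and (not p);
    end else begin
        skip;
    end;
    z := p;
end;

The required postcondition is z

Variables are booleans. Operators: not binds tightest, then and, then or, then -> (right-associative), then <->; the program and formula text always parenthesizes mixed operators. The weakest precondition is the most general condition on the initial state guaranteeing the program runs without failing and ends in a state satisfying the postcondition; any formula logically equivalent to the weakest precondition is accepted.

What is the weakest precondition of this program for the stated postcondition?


Working backward. After the program, z must hold.
Then branch requires z; else branch requires ((done and (not p)) -> p) and ((not (done and (not p))) -> p).
Before the if: (not z) -> (((done and (not p)) -> p) and ((not (done and (not p))) -> p))
Before z := (not done) -> done: (not ((not done) -> done)) -> (((done and (not p)) -> p) and ((not (done and (not p))) -> p))
Answer: WP = (not ((not done) -> done)) -> (((done and (not p)) -> p) and ((not (done and (not p))) -> p))


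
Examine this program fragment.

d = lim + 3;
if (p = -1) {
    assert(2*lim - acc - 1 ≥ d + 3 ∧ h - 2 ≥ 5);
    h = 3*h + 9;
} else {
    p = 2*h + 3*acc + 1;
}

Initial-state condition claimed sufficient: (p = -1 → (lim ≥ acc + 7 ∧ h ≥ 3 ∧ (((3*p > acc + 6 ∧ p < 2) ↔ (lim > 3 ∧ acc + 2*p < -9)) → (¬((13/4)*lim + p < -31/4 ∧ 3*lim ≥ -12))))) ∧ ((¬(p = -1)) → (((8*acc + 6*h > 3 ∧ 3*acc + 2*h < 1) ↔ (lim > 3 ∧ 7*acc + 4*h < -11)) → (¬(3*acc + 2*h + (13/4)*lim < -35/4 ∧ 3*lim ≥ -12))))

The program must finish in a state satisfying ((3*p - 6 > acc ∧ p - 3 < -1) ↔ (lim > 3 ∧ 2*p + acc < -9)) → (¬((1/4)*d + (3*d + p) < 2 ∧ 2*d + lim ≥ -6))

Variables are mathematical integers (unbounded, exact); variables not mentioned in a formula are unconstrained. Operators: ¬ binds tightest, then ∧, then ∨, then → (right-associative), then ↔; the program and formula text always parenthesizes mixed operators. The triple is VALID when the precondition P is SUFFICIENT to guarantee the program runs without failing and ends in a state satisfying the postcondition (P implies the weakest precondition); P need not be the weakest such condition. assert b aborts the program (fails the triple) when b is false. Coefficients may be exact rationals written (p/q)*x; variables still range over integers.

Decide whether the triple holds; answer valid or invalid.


Working backward. After the program, the postcondition ((3*p - 6 > acc ∧ p - 3 < -1) ↔ (lim > 3 ∧ 2*p + acc < -9)) → (¬((1/4)*d + (3*d + p) < 2 ∧ 2*d + lim ≥ -6)) must hold; in canonical form it is ((3*p > acc + 6 ∧ p < 2) ↔ (lim > 3 ∧ acc + 2*p < -9)) → (¬((13/4)*d + p < 2 ∧ 2*d + lim ≥ -6)).
Then branch requires 2*lim ≥ acc + d + 4 ∧ h ≥ 7 ∧ (((3*p > acc + 6 ∧ p < 2) ↔ (lim > 3 ∧ acc + 2*p < -9)) → (¬((13/4)*d + p < 2 ∧ 2*d + lim ≥ -6))); else branch requires ((8*acc + 6*h > 3 ∧ 3*acc + 2*h < 1) ↔ (lim > 3 ∧ 7*acc + 4*h < -11)) → (¬(3*acc + (13/4)*d + 2*h < 1 ∧ 2*d + lim ≥ -6)).
Before the if: (p = -1 → (2*lim ≥ acc + d + 4 ∧ h ≥ 7 ∧ (((3*p > acc + 6 ∧ p < 2) ↔ (lim > 3 ∧ acc + 2*p < -9)) → (¬((13/4)*d + p < 2 ∧ 2*d + lim ≥ -6))))) ∧ ((¬(p = -1)) → (((8*acc + 6*h > 3 ∧ 3*acc + 2*h < 1) ↔ (lim > 3 ∧ 7*acc + 4*h < -11)) → (¬(3*acc + (13/4)*d + 2*h < 1 ∧ 2*d + lim ≥ -6))))
Before d := lim + 3: (p = -1 → (lim ≥ acc + 7 ∧ h ≥ 7 ∧ (((3*p > acc + 6 ∧ p < 2) ↔ (lim > 3 ∧ acc + 2*p < -9)) → (¬((13/4)*lim + p < -31/4 ∧ 3*lim ≥ -12))))) ∧ ((¬(p = -1)) → (((8*acc + 6*h > 3 ∧ 3*acc + 2*h < 1) ↔ (lim > 3 ∧ 7*acc + 4*h < -11)) → (¬(3*acc + 2*h + (13/4)*lim < -35/4 ∧ 3*lim ≥ -12))))
The weakest precondition is (p = -1 → (lim ≥ acc + 7 ∧ h ≥ 7 ∧ (((3*p > acc + 6 ∧ p < 2) ↔ (lim > 3 ∧ acc + 2*p < -9)) → (¬((13/4)*lim + p < -31/4 ∧ 3*lim ≥ -12))))) ∧ ((¬(p = -1)) → (((8*acc + 6*h > 3 ∧ 3*acc + 2*h < 1) ↔ (lim > 3 ∧ 7*acc + 4*h < -11)) → (¬(3*acc + 2*h + (13/4)*lim < -35/4 ∧ 3*lim ≥ -12)))).
Check whether (p = -1 → (lim ≥ acc + 7 ∧ h ≥ 3 ∧ (((3*p > acc + 6 ∧ p < 2) ↔ (lim > 3 ∧ acc + 2*p < -9)) → (¬((13/4)*lim + p < -31/4 ∧ 3*lim ≥ -12))))) ∧ ((¬(p = -1)) → (((8*acc + 6*h > 3 ∧ 3*acc + 2*h < 1) ↔ (lim > 3 ∧ 7*acc + 4*h < -11)) → (¬(3*acc + 2*h + (13/4)*lim < -35/4 ∧ 3*lim ≥ -12)))) implies it.
Countermodel: at the initial state acc = -12, h = 3, lim = -5, p = -1, the precondition holds but the weakest precondition fails.
Answer: invalid


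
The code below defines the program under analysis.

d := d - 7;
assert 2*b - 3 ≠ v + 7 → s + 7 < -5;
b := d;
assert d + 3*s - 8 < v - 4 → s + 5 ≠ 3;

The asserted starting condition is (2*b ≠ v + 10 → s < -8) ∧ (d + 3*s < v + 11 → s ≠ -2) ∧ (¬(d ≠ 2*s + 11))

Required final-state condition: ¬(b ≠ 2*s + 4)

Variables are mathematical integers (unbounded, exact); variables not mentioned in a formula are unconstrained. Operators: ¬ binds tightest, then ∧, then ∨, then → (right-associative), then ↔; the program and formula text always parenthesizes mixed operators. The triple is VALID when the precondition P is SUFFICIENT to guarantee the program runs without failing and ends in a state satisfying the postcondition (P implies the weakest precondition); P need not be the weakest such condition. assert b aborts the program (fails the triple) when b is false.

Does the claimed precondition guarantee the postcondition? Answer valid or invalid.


Working backward. After the program, ¬(b ≠ 2*s + 4) must hold.
Before assert d + 3*s - 8 < v - 4 → s + 5 ≠ 3: (d + 3*s < v + 4 → s ≠ -2) ∧ (¬(b ≠ 2*s + 4))
Before b := d: (d + 3*s < v + 4 → s ≠ -2) ∧ (¬(d ≠ 2*s + 4))
Before assert 2*b - 3 ≠ v + 7 → s + 7 < -5: (2*b ≠ v + 10 → s < -12) ∧ (d + 3*s < v + 4 → s ≠ -2) ∧ (¬(d ≠ 2*s + 4))
Before d := d - 7: (2*b ≠ v + 10 → s < -12) ∧ (d + 3*s < v + 11 → s ≠ -2) ∧ (¬(d ≠ 2*s + 11))
The weakest precondition is (2*b ≠ v + 10 → s < -12) ∧ (d + 3*s < v + 11 → s ≠ -2) ∧ (¬(d ≠ 2*s + 11)).
Check whether (2*b ≠ v + 10 → s < -8) ∧ (d + 3*s < v + 11 → s ≠ -2) ∧ (¬(d ≠ 2*s + 11)) implies it.
Countermodel: at the initial state b = 0, d = -7, s = -9, v = 0, the precondition holds but the weakest precondition fails.
Answer: invalid


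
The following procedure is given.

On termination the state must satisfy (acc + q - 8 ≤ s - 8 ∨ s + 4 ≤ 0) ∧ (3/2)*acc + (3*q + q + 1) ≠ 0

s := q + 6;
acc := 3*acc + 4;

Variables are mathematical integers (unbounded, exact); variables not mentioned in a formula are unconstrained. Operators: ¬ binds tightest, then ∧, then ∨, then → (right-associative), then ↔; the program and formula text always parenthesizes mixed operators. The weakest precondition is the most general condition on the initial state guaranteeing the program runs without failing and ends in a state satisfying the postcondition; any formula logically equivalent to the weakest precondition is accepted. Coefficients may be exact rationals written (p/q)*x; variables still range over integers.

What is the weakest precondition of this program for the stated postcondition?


Working backward. After the program, the postcondition (acc + q - 8 ≤ s - 8 ∨ s + 4 ≤ 0) ∧ (3/2)*acc + (3*q + q + 1) ≠ 0 must hold; in canonical form it is (acc + q ≤ s ∨ s ≤ -4) ∧ (3/2)*acc + 4*q ≠ -1.
Before acc := 3*acc + 4: (3*acc + q ≤ s - 4 ∨ s ≤ -4) ∧ (9/2)*acc + 4*q ≠ -7
Before s := q + 6: (3*acc ≤ 2 ∨ q ≤ -10) ∧ (9/2)*acc + 4*q ≠ -7
Answer: WP = (3*acc ≤ 2 ∨ q ≤ -10) ∧ (9/2)*acc + 4*q ≠ -7


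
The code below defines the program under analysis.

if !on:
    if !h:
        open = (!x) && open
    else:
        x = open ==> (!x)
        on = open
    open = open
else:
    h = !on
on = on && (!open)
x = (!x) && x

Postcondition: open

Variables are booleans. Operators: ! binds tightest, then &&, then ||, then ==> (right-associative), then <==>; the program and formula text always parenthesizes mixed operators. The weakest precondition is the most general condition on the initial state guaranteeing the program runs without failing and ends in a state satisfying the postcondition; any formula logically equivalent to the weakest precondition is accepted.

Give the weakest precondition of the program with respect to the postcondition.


Working backward. After the program, open must hold.
Before x := (!x) && x: open
Before on := on && (!open): open
Then branch requires ((!h) ==> ((!x) && open)) && (h ==> open); else branch requires open.
Before the if: ((!on) ==> (((!h) ==> ((!x) && open)) && (h ==> open))) && (on ==> open)
Answer: WP = ((!on) ==> (((!h) ==> ((!x) && open)) && (h ==> open))) && (on ==> open)


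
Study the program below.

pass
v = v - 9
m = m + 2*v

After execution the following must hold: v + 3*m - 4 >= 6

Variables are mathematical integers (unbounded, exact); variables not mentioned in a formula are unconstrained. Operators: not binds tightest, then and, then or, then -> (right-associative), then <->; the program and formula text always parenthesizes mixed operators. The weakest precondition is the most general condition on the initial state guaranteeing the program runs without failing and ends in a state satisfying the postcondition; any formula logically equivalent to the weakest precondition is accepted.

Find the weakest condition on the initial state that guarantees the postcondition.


Working backward. After the program, the postcondition v + 3*m - 4 >= 6 must hold; in canonical form it is 3*m + v >= 10.
Before m := m + 2*v: 3*m + 7*v >= 10
Before v := v - 9: 3*m + 7*v >= 73
Before skip: 3*m + 7*v >= 73
Answer: WP = 3*m + 7*v >= 73
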